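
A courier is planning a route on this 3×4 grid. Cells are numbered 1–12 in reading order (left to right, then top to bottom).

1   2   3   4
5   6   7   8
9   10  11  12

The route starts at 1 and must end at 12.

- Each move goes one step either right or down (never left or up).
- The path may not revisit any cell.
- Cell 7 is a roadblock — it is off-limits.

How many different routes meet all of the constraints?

A right/down-only route from 1 to 12 makes exactly 2 down-moves and 3 right-moves in some order.
With no other constraints that would be C(5,2) = 10 routes.
Subtract routes through each blocked cell (inclusion–exclusion for overlaps): − through 7: 6 → 4.
That gives 4 routes.

4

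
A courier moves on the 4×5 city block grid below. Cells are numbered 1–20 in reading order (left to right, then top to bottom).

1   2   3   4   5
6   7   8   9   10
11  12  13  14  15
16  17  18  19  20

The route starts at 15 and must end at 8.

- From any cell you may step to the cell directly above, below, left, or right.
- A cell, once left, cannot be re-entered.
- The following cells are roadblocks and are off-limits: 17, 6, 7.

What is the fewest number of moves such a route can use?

The Manhattan distance from 15 to 8 is |3−2| + |5−3| = 3, so at least 3 moves are needed.
A route of 3 moves achieves this: 15 → 10 → 9 → 8.
Since 3 matches the lower bound, it is optimal.

3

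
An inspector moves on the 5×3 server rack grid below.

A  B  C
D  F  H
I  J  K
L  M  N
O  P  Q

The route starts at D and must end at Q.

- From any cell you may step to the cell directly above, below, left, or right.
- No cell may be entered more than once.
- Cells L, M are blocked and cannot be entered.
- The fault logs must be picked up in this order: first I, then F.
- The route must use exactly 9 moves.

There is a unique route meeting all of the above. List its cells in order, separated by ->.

The waypoints must appear in the order I, F, with no cell reused.
Route from D: down to I, right to J, 2× up (reaching B), right to C, 4× down (reaching Q) — 9 moves in all.
Check: order respected (I at step 1, F at step 3); 9 moves as required.

D -> I -> J -> F -> B -> C -> H -> K -> N -> Q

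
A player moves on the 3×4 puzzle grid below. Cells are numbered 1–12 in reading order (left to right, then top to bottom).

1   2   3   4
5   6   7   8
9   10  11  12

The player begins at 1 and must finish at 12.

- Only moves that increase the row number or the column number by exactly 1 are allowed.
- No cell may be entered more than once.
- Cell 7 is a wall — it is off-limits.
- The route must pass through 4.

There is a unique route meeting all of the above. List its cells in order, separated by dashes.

1 - 2 - 3 - 4 - 8 - 12

Moves only go right or down, so the column and row indices never decrease.
Route from 1: right 3 to 4, down 2 to 12 — 5 moves in all.
Check: all required cells visited.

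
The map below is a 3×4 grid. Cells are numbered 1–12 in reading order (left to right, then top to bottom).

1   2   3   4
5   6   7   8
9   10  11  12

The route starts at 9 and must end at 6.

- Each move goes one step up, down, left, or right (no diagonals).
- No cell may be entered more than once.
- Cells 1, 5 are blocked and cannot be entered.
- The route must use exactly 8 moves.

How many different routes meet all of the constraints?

Need simple routes of exactly 8 moves from 9 to 6 (Manhattan distance 2, so 3 moves are spent on a detour and 3 undoing it).
Enumerating: 9 10 11 7 8 4 3 2 6 | 9 10 11 12 8 4 3 7 6 | 9 10 11 12 8 4 3 2 6 | 9 10 11 12 8 7 3 2 6.
That gives 4 routes.

4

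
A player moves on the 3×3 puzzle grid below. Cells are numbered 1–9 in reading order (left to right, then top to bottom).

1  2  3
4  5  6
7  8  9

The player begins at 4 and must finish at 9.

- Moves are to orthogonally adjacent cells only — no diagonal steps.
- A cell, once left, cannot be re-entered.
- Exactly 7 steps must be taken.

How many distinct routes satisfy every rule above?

Need simple routes of exactly 7 moves from 4 to 9 (Manhattan distance 3, so 2 moves are spent on a detour and 2 undoing it).
Enumerating: 4 1 2 3 6 5 8 9 | 4 7 8 5 2 3 6 9.
That gives 2 routes.

2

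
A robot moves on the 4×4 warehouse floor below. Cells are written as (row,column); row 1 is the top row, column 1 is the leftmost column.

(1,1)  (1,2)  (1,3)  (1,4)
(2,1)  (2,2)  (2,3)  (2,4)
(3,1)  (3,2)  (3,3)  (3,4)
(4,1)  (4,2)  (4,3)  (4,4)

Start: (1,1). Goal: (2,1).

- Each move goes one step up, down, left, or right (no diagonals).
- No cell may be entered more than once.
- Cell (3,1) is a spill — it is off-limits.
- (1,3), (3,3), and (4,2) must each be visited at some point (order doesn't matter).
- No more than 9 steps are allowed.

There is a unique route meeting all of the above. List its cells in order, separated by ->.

The 9-move cap with required stops at (1,3), (3,3), (4,2) leaves no slack for detours.
Route from (1,1): 2× right (reaching (1,3)), 3× down (reaching (4,3)), left to (4,2), 2× up (reaching (2,2)), left to (2,1) — 9 moves in all.
Check: all required cells visited; 9 ≤ 9 moves.

(1,1) -> (1,2) -> (1,3) -> (2,3) -> (3,3) -> (4,3) -> (4,2) -> (3,2) -> (2,2) -> (2,1)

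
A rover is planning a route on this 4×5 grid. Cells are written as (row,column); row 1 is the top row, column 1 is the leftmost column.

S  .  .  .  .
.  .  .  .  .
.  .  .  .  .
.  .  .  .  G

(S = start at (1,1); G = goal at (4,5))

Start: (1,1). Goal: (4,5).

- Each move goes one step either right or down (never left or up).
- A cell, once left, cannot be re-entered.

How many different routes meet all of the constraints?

35

A right/down-only route from (1,1) to (4,5) makes exactly 3 down-moves and 4 right-moves in some order.
With no other constraints that would be C(7,3) = 35 routes.
That gives 35 routes.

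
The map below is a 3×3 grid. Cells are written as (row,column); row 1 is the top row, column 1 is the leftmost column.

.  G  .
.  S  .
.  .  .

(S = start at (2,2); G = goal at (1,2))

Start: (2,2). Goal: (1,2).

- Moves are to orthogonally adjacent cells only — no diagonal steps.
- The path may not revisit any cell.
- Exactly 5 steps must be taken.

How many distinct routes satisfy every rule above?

2

Need simple routes of exactly 5 moves from (2,2) to (1,2) (Manhattan distance 1, so 2 moves are spent on a detour and 2 undoing it).
Enumerating: (2,2) (3,2) (3,1) (2,1) (1,1) (1,2) | (2,2) (3,2) (3,3) (2,3) (1,3) (1,2).
That gives 2 routes.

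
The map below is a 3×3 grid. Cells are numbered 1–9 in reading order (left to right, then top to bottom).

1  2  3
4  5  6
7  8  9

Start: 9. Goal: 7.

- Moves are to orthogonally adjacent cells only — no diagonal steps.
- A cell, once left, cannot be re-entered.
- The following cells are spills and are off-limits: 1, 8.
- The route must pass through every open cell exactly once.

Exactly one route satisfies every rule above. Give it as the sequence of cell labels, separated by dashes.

9 - 6 - 3 - 2 - 5 - 4 - 7

Need to visit all 7 open cells exactly once, starting at 9 and ending at 7.
Cell 3 has only two open neighbours (6 and 2), so the path must pass straight through it: one of those is the cell it's entered from and the other is where it exits.
Route from 9: 2× up (reaching 3), left to 2, down to 5, left to 4, down to 7 — 6 moves in all.
Check: all 7 open cells covered.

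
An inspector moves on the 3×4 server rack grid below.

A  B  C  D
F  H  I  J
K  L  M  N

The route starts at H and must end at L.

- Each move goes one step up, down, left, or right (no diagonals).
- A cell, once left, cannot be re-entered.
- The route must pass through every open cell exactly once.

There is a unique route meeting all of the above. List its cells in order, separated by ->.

Need to visit all 12 open cells exactly once, starting at H and ending at L.
Cell K has only two open neighbours (F and L), so the path must pass straight through it: one of those is the cell it's entered from and the other is where it exits.
Route from H: right 1 to I, down 1 to M, right 1 to N, up 2 to D, left 3 to A, down 2 to K, right 1 to L — 11 moves in all.
Check: all 12 open cells covered.

H -> I -> M -> N -> J -> D -> C -> B -> A -> F -> K -> L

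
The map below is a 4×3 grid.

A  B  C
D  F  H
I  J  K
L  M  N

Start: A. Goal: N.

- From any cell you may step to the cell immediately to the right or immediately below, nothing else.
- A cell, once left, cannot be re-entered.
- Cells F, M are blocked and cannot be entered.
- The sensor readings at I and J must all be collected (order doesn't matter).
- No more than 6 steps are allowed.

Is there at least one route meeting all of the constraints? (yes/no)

yes

One route that works: A → D → I → J → K → N.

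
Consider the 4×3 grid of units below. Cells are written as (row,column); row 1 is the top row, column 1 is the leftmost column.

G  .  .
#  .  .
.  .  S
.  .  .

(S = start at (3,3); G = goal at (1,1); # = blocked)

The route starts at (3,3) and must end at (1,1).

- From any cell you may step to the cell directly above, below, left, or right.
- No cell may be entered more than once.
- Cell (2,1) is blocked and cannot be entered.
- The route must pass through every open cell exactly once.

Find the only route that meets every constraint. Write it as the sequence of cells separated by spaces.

(3,3) (4,3) (4,2) (4,1) (3,1) (3,2) (2,2) (2,3) (1,3) (1,2) (1,1)

Need to visit all 11 open cells exactly once, starting at (3,3) and ending at (1,1).
Cell (4,3) has only two open neighbours ((3,3) and (4,2)), so the path must pass straight through it: one of those is the cell it's entered from and the other is where it exits.
Route from (3,3): down to (4,3), 2× left (reaching (4,1)), up to (3,1), right to (3,2), up to (2,2), right to (2,3), up to (1,3), 2× left (reaching (1,1)) — 10 moves in all.
Check: all 11 open cells covered.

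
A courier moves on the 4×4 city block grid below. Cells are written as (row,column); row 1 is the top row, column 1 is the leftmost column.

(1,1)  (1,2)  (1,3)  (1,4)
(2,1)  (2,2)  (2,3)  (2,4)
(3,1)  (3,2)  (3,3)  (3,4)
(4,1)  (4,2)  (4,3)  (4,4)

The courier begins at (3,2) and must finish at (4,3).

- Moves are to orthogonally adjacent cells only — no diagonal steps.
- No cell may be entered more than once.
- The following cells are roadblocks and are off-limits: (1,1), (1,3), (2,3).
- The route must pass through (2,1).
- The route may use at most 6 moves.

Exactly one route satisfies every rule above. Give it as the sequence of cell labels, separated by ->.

(3,2) -> (2,2) -> (2,1) -> (3,1) -> (4,1) -> (4,2) -> (4,3)

The budget equals the shortest possible length, so every move has to be on a shortest route through the required cells.
Route from (3,2): up to (2,2), left to (2,1), 2× down (reaching (4,1)), 2× right (reaching (4,3)) — 6 moves in all.
Check: all required cells visited; 6 ≤ 6 moves.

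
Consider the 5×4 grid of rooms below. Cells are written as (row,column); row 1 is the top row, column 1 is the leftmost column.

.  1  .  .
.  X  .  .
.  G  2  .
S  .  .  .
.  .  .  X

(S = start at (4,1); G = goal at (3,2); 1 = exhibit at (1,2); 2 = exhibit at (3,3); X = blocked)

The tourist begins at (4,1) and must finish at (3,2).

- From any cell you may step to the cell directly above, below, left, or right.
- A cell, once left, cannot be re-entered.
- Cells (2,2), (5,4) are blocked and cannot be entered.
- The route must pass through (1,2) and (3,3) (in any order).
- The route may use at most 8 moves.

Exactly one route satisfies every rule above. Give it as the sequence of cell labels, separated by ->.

The 8-move cap with required stops at (1,2), (3,3) leaves no slack for detours.
Route from (4,1): 3× up (reaching (1,1)), 2× right (reaching (1,3)), 2× down (reaching (3,3)), left to (3,2) — 8 moves in all.
Check: all required cells visited; 8 ≤ 8 moves.

(4,1) -> (3,1) -> (2,1) -> (1,1) -> (1,2) -> (1,3) -> (2,3) -> (3,3) -> (3,2)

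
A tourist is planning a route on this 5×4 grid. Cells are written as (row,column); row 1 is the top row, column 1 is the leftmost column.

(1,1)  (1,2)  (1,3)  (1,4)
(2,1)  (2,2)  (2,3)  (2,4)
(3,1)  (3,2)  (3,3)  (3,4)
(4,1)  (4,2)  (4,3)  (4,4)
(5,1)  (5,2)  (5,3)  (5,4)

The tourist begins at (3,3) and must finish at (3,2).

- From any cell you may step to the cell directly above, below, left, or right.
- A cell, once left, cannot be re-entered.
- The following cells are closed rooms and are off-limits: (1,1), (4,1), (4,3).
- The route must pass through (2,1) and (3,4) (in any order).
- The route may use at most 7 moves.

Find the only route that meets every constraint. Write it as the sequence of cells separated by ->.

Any route must reach (2,1) and (3,4) and still end at (3,2) within 7 moves, so the order of the required stops is forced.
Route from (3,3): right to (3,4), up to (2,4), 3× left (reaching (2,1)), down to (3,1), right to (3,2) — 7 moves in all.
Check: all required cells visited; 7 ≤ 7 moves.

(3,3) -> (3,4) -> (2,4) -> (2,3) -> (2,2) -> (2,1) -> (3,1) -> (3,2)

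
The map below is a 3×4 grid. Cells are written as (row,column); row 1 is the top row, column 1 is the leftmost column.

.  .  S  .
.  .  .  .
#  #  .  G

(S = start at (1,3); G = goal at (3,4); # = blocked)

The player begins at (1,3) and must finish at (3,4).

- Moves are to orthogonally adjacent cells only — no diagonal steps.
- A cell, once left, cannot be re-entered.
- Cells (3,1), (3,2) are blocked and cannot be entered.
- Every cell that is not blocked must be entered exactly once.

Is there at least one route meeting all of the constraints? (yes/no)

no

Exhausting the options from (1,3), every branch either dead-ends against blocked cells, would have to re-enter a cell already used, or reaches the goal with a constraint still unmet.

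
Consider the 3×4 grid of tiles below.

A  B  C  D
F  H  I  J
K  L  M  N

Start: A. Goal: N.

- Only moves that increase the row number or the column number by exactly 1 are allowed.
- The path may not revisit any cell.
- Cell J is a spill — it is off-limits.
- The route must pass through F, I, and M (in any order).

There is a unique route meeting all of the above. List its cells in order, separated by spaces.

Moves only go right or down, so the column and row indices never decrease.
Route from A: down 1 to F, right 2 to I, down 1 to M, right 1 to N — 5 moves in all.
Check: all required cells visited.

A F H I M N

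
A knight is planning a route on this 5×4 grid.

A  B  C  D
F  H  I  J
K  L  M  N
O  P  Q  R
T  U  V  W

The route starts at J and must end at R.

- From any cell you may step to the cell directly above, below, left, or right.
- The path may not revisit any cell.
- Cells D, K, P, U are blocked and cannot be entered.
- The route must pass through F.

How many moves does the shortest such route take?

Any route passes through F somewhere between J and R. Summing Manhattan distances along the two legs (J → F → R) gives a lower bound of 3 + 5 = 8 moves.
The shortest route satisfying every rule uses 10 moves: J → I → C → B → A → F → H → L → M → Q → R.
The no-revisit rule (legs can't share cells) pushes the minimum above the 8-move bound; an exhaustive check rules out every length from 8 to 9, leaving 10 as the minimum.

10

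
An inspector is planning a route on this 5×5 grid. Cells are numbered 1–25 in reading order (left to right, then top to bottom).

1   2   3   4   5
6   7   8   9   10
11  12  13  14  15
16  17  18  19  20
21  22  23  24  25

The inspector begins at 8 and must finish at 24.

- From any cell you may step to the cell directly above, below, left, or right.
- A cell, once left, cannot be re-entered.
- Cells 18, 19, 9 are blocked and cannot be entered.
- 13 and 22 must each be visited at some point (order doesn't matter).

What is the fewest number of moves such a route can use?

6

Any route passes through 13 and 22 in some order between 8 and 24. Summing Manhattan distances along each leg and taking the cheapest ordering (8 → 13 → 22 → 24) gives a lower bound of 1 + 3 + 2 = 6 moves.
A route of 6 moves achieves this: 8 → 13 → 12 → 17 → 22 → 23 → 24.
Since 6 matches the lower bound, it is optimal.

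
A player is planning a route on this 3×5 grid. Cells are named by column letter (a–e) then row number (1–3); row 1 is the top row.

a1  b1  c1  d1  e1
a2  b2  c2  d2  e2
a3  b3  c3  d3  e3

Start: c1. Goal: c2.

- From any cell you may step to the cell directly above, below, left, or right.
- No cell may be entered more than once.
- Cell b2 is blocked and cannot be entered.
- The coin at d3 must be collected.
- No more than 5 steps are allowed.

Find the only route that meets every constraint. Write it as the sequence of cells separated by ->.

The budget equals the shortest possible length, so every move has to be on a shortest route through the required cells.
Route from c1: right 1 to d1, down 2 to d3, left 1 to c3, up 1 to c2 — 5 moves in all.
Check: all required cells visited; 5 ≤ 5 moves.

c1 -> d1 -> d2 -> d3 -> c3 -> c2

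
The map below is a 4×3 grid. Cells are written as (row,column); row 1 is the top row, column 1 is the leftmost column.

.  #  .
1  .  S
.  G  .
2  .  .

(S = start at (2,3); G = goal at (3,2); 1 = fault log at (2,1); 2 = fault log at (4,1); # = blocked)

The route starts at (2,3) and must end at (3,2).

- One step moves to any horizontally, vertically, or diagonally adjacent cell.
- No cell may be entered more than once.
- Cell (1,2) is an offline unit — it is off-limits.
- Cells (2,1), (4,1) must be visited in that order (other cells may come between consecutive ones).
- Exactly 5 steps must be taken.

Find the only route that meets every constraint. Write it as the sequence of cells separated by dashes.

The waypoints must appear in the order (2,1), (4,1), with no cell reused.
Route from (2,3): 2× left (reaching (2,1)), 2× down (reaching (4,1)), up-right to (3,2) — 5 moves in all.
Check: order respected (1 at step 2, 2 at step 4); 5 moves as required.

(2,3) - (2,2) - (2,1) - (3,1) - (4,1) - (3,2)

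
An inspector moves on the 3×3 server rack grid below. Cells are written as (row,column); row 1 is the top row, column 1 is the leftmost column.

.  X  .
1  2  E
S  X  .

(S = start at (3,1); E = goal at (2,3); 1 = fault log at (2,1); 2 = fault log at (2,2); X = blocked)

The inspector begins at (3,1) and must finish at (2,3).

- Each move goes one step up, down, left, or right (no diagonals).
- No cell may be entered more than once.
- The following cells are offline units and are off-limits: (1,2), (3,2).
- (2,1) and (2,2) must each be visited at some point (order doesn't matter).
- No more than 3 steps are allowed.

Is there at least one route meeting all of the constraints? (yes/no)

One route that works: (3,1) → (2,1) → (2,2) → (2,3).

yes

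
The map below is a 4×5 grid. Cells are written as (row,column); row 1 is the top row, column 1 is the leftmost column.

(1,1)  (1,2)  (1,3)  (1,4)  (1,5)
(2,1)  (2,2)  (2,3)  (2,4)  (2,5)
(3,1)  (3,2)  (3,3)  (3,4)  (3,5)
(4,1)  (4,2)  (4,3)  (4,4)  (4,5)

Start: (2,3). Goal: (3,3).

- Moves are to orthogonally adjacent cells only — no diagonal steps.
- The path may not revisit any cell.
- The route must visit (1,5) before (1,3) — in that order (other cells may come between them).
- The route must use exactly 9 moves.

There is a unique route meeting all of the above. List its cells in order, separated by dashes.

(2,3) - (2,4) - (2,5) - (1,5) - (1,4) - (1,3) - (1,2) - (2,2) - (3,2) - (3,3)

The waypoints must appear in the order (1,5), (1,3), with no cell reused.
Route from (2,3): 2× right (reaching (2,5)), up to (1,5), 3× left (reaching (1,2)), 2× down (reaching (3,2)), right to (3,3) — 9 moves in all.
Check: order respected ((1,5) at step 3, (1,3) at step 5); 9 moves as required.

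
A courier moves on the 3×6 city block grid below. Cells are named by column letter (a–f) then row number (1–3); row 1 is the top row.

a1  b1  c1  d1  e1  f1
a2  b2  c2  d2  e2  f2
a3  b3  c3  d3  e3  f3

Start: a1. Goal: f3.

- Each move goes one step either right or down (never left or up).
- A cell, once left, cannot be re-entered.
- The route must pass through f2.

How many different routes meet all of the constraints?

6

A right/down-only route from a1 to f3 makes exactly 2 down-moves and 5 right-moves in some order.
With no other constraints that would be C(7,2) = 21 routes.
Split at f2 and multiply the segment counts: a1→f2: 6; f2→f3: 1; product = 6.
That gives 6 routes.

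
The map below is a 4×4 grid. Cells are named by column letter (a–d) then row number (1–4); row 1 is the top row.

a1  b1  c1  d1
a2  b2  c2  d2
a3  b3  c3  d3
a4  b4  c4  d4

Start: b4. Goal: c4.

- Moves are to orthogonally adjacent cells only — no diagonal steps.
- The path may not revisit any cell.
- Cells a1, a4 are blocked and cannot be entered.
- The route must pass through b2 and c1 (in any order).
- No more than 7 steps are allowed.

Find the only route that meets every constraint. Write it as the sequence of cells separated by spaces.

The budget equals the shortest possible length, so every move has to be on a shortest route through the required cells.
Route from b4: up 3 to b1, right 1 to c1, down 3 to c4 — 7 moves in all.
Check: all required cells visited; 7 ≤ 7 moves.

b4 b3 b2 b1 c1 c2 c3 c4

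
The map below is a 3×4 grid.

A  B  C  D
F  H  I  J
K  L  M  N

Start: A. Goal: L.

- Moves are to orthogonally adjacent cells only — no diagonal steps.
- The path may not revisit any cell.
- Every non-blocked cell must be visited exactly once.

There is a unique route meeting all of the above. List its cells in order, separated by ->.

A -> B -> C -> D -> J -> N -> M -> I -> H -> F -> K -> L

Need to visit all 12 open cells exactly once, starting at A and ending at L.
Route from A: 3× right (reaching D), 2× down (reaching N), left to M, up to I, 2× left (reaching F), down to K, right to L — 11 moves in all.
Check: all 12 open cells covered.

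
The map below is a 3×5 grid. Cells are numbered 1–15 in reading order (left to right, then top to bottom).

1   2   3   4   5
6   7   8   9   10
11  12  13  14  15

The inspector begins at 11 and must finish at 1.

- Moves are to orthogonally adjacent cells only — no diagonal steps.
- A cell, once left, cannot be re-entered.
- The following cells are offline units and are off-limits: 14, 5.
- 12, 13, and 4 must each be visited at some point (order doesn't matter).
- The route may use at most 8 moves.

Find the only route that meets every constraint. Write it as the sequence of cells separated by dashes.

11 - 12 - 13 - 8 - 9 - 4 - 3 - 2 - 1

Any route must reach 12, 13, and 4 and still end at 1 within 8 moves, so the order of the required stops is forced.
Route from 11: right 2 to 13, up 1 to 8, right 1 to 9, up 1 to 4, left 3 to 1 — 8 moves in all.
Check: all required cells visited; 8 ≤ 8 moves.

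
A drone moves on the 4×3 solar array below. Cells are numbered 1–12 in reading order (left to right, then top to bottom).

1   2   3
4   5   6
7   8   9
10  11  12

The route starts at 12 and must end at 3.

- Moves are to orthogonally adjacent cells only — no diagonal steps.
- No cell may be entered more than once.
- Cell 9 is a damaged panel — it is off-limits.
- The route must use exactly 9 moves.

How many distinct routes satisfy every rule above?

Need simple routes of exactly 9 moves from 12 to 3 (Manhattan distance 3, so 3 moves are spent on a detour and 3 undoing it).
Enumerating: 12 11 8 7 4 1 2 5 6 3 | 12 11 10 7 4 1 2 5 6 3 | 12 11 10 7 8 5 4 1 2 3.
That gives 3 routes.

3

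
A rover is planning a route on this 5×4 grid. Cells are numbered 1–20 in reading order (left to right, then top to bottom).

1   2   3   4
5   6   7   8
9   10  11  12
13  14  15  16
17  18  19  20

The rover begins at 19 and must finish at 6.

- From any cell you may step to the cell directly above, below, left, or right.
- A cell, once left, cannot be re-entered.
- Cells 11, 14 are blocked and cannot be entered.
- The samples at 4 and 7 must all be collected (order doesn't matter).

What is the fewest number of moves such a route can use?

Any route passes through 4 and 7 in some order between 19 and 6. Summing Manhattan distances along each leg and taking the cheapest ordering (19 → 7 → 4 → 6) gives a lower bound of 3 + 2 + 3 = 8 moves.
A route of 8 moves achieves this: 19 → 15 → 16 → 12 → 8 → 4 → 3 → 7 → 6.
Since 8 matches the lower bound, it is optimal.

8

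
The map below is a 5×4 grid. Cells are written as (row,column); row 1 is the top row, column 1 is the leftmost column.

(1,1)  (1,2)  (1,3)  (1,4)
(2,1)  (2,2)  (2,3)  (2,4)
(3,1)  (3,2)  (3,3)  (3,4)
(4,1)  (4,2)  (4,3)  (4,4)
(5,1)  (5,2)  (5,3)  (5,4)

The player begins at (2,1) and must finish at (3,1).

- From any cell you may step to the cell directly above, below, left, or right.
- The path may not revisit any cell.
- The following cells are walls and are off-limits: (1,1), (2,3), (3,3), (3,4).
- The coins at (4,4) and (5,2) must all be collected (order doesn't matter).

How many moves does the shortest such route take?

Any route passes through (4,4) and (5,2) in some order between (2,1) and (3,1). Summing Manhattan distances along each leg and taking the cheapest ordering ((2,1) → (4,4) → (5,2) → (3,1)) gives a lower bound of 5 + 3 + 3 = 11 moves.
A route of 11 moves achieves this: (2,1) → (2,2) → (3,2) → (4,2) → (4,3) → (4,4) → (5,4) → (5,3) → (5,2) → (5,1) → (4,1) → (3,1).
Since 11 matches the lower bound, it is optimal.

11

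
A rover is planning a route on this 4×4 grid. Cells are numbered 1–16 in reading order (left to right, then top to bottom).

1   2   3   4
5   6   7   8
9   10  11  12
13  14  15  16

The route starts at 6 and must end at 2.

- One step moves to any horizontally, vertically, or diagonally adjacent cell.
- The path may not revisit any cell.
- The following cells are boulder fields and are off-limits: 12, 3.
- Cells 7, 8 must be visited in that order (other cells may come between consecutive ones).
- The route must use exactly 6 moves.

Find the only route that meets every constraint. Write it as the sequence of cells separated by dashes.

6 - 7 - 8 - 11 - 10 - 5 - 2

The waypoints must appear in the order 7, 8, with no cell reused.
Route from 6: right 2 to 8, down-left 1 to 11, left 1 to 10, up-left 1 to 5, up-right 1 to 2 — 6 moves in all.
Check: order respected (7 at step 1, 8 at step 2); 6 moves as required.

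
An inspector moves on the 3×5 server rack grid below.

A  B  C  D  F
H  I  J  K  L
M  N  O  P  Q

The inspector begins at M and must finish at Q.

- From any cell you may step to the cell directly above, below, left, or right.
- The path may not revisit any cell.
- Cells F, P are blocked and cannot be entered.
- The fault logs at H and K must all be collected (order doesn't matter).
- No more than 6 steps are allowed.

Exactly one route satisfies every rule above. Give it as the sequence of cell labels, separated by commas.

The 6-move cap with required stops at H, K leaves no slack for detours.
Route from M: up 1 to H, right 4 to L, down 1 to Q — 6 moves in all.
Check: all required cells visited; 6 ≤ 6 moves.

M, H, I, J, K, L, Q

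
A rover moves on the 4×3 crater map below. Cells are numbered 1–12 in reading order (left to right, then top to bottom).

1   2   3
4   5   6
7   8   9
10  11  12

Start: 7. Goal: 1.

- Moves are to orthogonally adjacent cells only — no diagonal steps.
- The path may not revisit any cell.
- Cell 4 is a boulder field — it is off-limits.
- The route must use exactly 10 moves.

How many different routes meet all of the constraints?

1

Need simple routes of exactly 10 moves from 7 to 1 (Manhattan distance 2, so 4 moves are spent on a detour and 4 undoing it).
Enumerating: 7 10 11 12 9 8 5 6 3 2 1.
That gives 1 route.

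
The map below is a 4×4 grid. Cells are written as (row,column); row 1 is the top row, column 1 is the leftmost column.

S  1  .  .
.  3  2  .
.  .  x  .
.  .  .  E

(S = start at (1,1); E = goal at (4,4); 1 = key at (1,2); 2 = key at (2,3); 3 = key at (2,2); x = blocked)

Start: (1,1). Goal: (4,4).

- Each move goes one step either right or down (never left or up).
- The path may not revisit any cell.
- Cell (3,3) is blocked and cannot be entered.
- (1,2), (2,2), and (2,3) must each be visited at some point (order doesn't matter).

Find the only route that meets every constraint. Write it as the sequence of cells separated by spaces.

Moves only go right or down, so the column and row indices never decrease.
Route from (1,1): right 1 to (1,2), down 1 to (2,2), right 2 to (2,4), down 2 to (4,4) — 6 moves in all.
Check: all required cells visited.

(1,1) (1,2) (2,2) (2,3) (2,4) (3,4) (4,4)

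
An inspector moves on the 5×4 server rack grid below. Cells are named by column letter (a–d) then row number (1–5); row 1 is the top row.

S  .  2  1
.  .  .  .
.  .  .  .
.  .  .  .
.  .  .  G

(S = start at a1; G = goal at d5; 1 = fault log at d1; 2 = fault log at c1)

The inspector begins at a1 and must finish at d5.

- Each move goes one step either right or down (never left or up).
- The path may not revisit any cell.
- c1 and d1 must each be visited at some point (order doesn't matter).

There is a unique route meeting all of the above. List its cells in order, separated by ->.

a1 -> b1 -> c1 -> d1 -> d2 -> d3 -> d4 -> d5

Moves only go right or down, so the column and row indices never decrease.
Route from a1: right 3 to d1, down 4 to d5 — 7 moves in all.
Check: all required cells visited.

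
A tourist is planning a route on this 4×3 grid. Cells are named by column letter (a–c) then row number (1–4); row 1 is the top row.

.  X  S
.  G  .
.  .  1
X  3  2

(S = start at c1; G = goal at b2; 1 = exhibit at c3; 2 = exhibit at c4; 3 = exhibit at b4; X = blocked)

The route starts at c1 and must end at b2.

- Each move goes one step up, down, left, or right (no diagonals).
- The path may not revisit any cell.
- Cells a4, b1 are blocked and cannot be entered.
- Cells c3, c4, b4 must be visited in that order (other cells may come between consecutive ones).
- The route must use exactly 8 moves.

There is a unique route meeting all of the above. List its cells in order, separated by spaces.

c1 c2 c3 c4 b4 b3 a3 a2 b2

The waypoints must appear in the order c3, c4, b4, with no cell reused.
Route from c1: down 3 to c4, left 1 to b4, up 1 to b3, left 1 to a3, up 1 to a2, right 1 to b2 — 8 moves in all.
Check: order respected (1 at step 2, 2 at step 3, 3 at step 4); 8 moves as required.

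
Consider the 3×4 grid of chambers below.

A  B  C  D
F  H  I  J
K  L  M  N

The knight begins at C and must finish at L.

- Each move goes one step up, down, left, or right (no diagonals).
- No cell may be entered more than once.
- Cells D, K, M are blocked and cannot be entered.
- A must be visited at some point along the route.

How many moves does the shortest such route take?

Any route passes through A somewhere between C and L. Summing Manhattan distances along the two legs (C → A → L) gives a lower bound of 2 + 3 = 5 moves.
A route of 5 moves achieves this: C → B → A → F → H → L.
Since 5 matches the lower bound, it is optimal.

5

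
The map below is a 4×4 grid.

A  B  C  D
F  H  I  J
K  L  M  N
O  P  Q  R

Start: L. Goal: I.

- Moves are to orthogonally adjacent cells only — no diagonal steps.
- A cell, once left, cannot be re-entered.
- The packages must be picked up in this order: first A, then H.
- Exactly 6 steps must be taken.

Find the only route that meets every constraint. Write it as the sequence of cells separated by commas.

The waypoints must appear in the order A, H, with no cell reused.
Route from L: left 1 to K, up 2 to A, right 1 to B, down 1 to H, right 1 to I — 6 moves in all.
Check: order respected (A at step 3, H at step 5); 6 moves as required.

L, K, F, A, B, H, I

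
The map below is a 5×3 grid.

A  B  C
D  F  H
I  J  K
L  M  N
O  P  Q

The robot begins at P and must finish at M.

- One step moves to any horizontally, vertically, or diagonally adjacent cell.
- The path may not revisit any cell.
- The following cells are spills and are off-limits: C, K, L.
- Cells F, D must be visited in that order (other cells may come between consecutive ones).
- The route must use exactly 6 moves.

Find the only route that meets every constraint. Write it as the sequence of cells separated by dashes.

The waypoints must appear in the order F, D, with no cell reused.
Route from P: up-right 1 to N, up-left 1 to J, up 1 to F, left 1 to D, down 1 to I, down-right 1 to M — 6 moves in all.
Check: order respected (F at step 3, D at step 4); 6 moves as required.

P - N - J - F - D - I - M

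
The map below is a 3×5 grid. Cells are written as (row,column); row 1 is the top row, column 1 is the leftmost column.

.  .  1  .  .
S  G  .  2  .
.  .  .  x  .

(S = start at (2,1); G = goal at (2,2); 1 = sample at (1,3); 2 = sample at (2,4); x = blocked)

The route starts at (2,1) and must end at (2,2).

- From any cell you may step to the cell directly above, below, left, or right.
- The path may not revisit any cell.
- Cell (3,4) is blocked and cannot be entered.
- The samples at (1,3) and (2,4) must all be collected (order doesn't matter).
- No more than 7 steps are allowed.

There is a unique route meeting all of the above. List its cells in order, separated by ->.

(2,1) -> (1,1) -> (1,2) -> (1,3) -> (1,4) -> (2,4) -> (2,3) -> (2,2)

The 7-move cap with required stops at (1,3), (2,4) leaves no slack for detours.
Route from (2,1): up to (1,1), 3× right (reaching (1,4)), down to (2,4), 2× left (reaching (2,2)) — 7 moves in all.
Check: all required cells visited; 7 ≤ 7 moves.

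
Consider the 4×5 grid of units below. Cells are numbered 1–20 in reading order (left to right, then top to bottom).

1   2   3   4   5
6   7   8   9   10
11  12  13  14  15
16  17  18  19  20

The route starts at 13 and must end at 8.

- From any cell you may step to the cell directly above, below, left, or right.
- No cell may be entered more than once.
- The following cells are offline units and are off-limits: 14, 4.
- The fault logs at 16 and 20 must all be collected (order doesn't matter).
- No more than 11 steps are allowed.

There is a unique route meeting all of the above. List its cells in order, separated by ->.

The 11-move cap with required stops at 16, 20 leaves no slack for detours.
Route from 13: 2× left (reaching 11), down to 16, 4× right (reaching 20), 2× up (reaching 10), 2× left (reaching 8) — 11 moves in all.
Check: all required cells visited; 11 ≤ 11 moves.

13 -> 12 -> 11 -> 16 -> 17 -> 18 -> 19 -> 20 -> 15 -> 10 -> 9 -> 8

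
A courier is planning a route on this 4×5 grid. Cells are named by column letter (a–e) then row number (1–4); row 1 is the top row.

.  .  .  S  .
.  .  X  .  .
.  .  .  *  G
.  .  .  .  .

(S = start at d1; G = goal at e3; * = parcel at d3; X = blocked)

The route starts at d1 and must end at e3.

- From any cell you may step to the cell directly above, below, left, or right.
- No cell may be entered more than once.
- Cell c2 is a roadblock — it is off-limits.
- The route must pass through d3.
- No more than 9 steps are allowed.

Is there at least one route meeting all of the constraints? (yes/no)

One route that works: d1 → d2 → d3 → e3.

yes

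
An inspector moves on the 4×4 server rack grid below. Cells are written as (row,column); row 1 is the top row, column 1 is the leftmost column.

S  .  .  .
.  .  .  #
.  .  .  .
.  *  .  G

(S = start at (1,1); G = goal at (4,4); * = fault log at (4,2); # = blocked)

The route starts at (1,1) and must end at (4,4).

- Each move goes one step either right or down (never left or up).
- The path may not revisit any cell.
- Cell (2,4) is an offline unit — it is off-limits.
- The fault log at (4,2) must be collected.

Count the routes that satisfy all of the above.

4

A right/down-only route from (1,1) to (4,4) makes exactly 3 down-moves and 3 right-moves in some order.
With no other constraints that would be C(6,3) = 20 routes.
Split at (4,2) and multiply the segment counts (each segment already excludes blocked cells): (1,1)→(4,2): 4; (4,2)→(4,4): 1; product = 4.
That gives 4 routes.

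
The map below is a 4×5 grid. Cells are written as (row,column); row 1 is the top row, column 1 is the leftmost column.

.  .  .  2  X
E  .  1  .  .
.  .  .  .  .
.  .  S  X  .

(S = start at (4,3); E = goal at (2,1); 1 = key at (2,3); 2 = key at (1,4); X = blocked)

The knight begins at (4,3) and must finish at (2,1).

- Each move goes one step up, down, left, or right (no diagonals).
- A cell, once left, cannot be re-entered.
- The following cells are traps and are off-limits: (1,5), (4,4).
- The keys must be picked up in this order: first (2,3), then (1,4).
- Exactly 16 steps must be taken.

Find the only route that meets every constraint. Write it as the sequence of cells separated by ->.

(4,3) -> (4,2) -> (4,1) -> (3,1) -> (3,2) -> (2,2) -> (2,3) -> (3,3) -> (3,4) -> (3,5) -> (2,5) -> (2,4) -> (1,4) -> (1,3) -> (1,2) -> (1,1) -> (2,1)

The waypoints must appear in the order (2,3), (1,4), with no cell reused.
Route from (4,3): 2× left (reaching (4,1)), up to (3,1), right to (3,2), up to (2,2), right to (2,3), down to (3,3), 2× right (reaching (3,5)), up to (2,5), left to (2,4), up to (1,4), 3× left (reaching (1,1)), down to (2,1) — 16 moves in all.
Check: order respected (1 at step 6, 2 at step 12); 16 moves as required.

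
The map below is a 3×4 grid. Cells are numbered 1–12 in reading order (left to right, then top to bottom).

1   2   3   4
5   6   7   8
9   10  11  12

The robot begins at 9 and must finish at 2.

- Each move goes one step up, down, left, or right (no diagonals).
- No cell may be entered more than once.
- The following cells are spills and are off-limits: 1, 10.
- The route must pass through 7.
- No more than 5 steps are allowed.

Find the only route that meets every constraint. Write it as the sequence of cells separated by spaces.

Any route must reach 7 and still end at 2 within 5 moves, so the order of the required stops is forced.
Route from 9: up to 5, 2× right (reaching 7), up to 3, left to 2 — 5 moves in all.
Check: all required cells visited; 5 ≤ 5 moves.

9 5 6 7 3 2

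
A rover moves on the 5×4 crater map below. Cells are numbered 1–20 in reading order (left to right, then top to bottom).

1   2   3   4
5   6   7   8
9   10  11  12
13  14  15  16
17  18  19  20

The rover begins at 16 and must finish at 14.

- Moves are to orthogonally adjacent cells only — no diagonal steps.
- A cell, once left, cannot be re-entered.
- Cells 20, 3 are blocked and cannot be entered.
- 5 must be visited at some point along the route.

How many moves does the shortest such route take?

Any route passes through 5 somewhere between 16 and 14. Summing Manhattan distances along the two legs (16 → 5 → 14) gives a lower bound of 5 + 3 = 8 moves.
A route of 8 moves achieves this: 16 → 12 → 8 → 7 → 6 → 5 → 9 → 13 → 14.
Since 8 matches the lower bound, it is optimal.

8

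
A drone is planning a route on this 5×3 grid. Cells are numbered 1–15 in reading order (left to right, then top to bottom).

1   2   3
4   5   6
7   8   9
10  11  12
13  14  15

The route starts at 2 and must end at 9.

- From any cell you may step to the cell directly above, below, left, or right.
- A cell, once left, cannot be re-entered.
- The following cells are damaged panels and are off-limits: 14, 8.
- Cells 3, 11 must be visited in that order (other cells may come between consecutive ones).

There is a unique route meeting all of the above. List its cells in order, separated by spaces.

The waypoints must appear in the order 3, 11, with no cell reused.
Route from 2: right to 3, down to 6, 2× left (reaching 4), 2× down (reaching 10), 2× right (reaching 12), up to 9 — 9 moves in all.
Check: order respected (3 at step 1, 11 at step 7).

2 3 6 5 4 7 10 11 12 9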